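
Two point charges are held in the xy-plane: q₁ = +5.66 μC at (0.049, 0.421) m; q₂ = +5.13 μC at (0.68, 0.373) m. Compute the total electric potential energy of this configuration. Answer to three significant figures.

0.412 J

The work to assemble the configuration equals its total potential energy, U = Σ kqᵢqⱼ/rᵢⱼ over all pairs.
Pair separations: r₁₂ = 0.633 m.
U = (0.412) = 0.412 J.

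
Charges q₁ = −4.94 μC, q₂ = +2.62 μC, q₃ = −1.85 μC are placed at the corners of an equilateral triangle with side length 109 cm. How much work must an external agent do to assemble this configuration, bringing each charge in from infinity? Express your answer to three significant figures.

The work to assemble the configuration equals its total potential energy, U = Σ kqᵢqⱼ/rᵢⱼ over all pairs.
All three pair separations equal the side length, 1.09 m.
U = (-0.107) + (0.0754) + (-0.0400) = -0.0713 J.

-0.0713 J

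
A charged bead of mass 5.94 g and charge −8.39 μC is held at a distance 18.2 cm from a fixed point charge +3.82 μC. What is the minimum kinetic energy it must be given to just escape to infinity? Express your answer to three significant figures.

1.58 J

To just escape, total mechanical energy must reach zero at infinity: ½mv²_min + U = 0, so ½mv²_min = −U = |kQq|/r.
|U| = |kQq|/r = (8.99×10⁹ N·m²/C²)(3.82×10⁻⁶)(8.39×10⁻⁶)/(0.182) = 1.58 J.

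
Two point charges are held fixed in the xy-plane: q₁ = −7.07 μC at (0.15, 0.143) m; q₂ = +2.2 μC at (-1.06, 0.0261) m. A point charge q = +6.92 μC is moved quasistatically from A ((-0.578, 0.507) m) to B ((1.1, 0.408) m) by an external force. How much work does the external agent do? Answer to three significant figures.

For quasistatic motion the external work equals the change in potential energy: W_ext = qΔV = q(V_B − V_A).
At A: distances to the source charges are 0.814 m, 0.681 m; V_A = Σ kqᵢ/rᵢ = -4.90×10⁴ V.
At B: distances to the source charges are 0.986 m, 2.19 m; V_B = Σ kqᵢ/rᵢ = -5.54×10⁴ V.
ΔV = V_B − V_A = -6390 V.
W_ext = qΔV = (6.92×10⁻⁶ C)(-6390 V) = -0.0442 J.

-0.0442 J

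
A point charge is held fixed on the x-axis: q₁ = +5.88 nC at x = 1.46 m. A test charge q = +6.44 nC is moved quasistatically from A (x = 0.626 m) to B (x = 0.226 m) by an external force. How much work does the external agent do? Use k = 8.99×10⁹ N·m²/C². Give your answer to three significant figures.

-1.32×10⁻⁷ J

For quasistatic motion the external work equals the change in potential energy: W_ext = qΔV = q(V_B − V_A).
At A: distance to the source charge is 0.834 m; V_A = kq₁/r = 63.4 V.
At B: distance to the source charge is 1.23 m; V_B = kq₁/r = 42.8 V.
ΔV = V_B − V_A = -20.5 V.
W_ext = qΔV = (6.44×10⁻⁹ C)(-20.5 V) = -1.32×10⁻⁷ J.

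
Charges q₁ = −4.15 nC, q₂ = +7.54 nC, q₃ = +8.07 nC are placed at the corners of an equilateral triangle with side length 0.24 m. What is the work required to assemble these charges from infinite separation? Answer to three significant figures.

-1.47×10⁻⁷ J

The work to assemble the configuration equals its total potential energy, U = Σ kqᵢqⱼ/rᵢⱼ over all pairs.
All three pair separations equal the side length, 0.240 m.
U = (-1.17×10⁻⁶) + (-1.25×10⁻⁶) + (2.28×10⁻⁶) = -1.47×10⁻⁷ J.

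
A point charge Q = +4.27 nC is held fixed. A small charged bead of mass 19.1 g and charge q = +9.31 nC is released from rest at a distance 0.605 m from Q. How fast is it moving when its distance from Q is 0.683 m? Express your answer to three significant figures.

Only the electrostatic force acts, so mechanical energy is conserved: ½mv² = U₁ − U₂ = kQq(1/r₁ − 1/r₂).
U₁ − U₂ = (8.99×10⁹ N·m²/C²)(4.27×10⁻⁹ C)(9.31×10⁻⁹ C)(1/0.605 − 1/0.683) = 6.75×10⁻⁸ J.
v = √(2·6.75×10⁻⁸/0.0191) = 2.66×10⁻³ m/s.

2.66×10⁻³ m/s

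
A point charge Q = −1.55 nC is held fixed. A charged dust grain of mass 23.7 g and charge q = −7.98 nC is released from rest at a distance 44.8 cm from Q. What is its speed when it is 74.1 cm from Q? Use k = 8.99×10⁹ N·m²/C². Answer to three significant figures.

2.88×10⁻³ m/s

Only the electrostatic force acts, so mechanical energy is conserved: ½mv² = U₁ − U₂ = kQq(1/r₁ − 1/r₂).
U₁ − U₂ = (8.99×10⁹ N·m²/C²)(-1.55×10⁻⁹ C)(-7.98×10⁻⁹ C)(1/0.448 − 1/0.741) = 9.81×10⁻⁸ J.
v = √(2·9.81×10⁻⁸/0.0237) = 2.88×10⁻³ m/s.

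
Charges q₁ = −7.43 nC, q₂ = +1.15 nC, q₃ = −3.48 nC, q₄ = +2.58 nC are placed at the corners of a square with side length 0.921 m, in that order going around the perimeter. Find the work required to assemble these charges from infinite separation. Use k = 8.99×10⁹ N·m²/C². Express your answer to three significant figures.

The work to assemble the configuration equals its total potential energy, U = Σ kqᵢqⱼ/rᵢⱼ over all pairs.
The four side pairs have separation 0.921 m and the two diagonal pairs 1.30 m.
Summing all 6 pair terms gives U = -1.98×10⁻⁷ J.

-1.98×10⁻⁷ J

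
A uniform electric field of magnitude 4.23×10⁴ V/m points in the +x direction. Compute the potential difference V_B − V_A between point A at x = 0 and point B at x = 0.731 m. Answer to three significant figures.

-3.09×10⁴ V

In a uniform field, potential decreases in the direction of E: V_B − V_A = −E·Δx.
V_B − V_A = −(4.23×10⁴ V/m)(0.731 m) = -3.09×10⁴ V.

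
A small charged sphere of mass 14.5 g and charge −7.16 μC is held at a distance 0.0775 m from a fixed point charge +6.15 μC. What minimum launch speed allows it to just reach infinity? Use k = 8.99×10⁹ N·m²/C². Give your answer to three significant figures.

To just escape, total mechanical energy must reach zero at infinity: ½mv²_min + U = 0, so ½mv²_min = −U = |kQq|/r.
|U| = |kQq|/r = (8.99×10⁹ N·m²/C²)(6.15×10⁻⁶)(7.16×10⁻⁶)/(0.0775) = 5.11 J.
v_min = √(2|U|/m) = √(2·5.11/0.0145) = 26.5 m/s.

26.5 m/s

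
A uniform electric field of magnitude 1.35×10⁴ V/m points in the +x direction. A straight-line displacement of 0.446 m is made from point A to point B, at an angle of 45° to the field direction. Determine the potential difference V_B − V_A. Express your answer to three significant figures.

Only the component of displacement along E changes the potential: ΔV = −E·d·cosθ.
ΔV = −(1.35×10⁴ V/m)(0.446 m)cos45° = -4260 V.

-4260 V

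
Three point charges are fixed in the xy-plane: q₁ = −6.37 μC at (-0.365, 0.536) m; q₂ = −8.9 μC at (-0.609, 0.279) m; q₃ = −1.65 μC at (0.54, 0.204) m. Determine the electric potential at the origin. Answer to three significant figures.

The total potential is the scalar sum of each charge's contribution, V = Σ kqᵢ/rᵢ.
Distances from the field point to each charge: r₁ = 0.648 m, r₂ = 0.670 m, r₃ = 0.577 m.
V = k[(-6.37×10⁻⁶)/(0.648) + (-8.90×10⁻⁶)/(0.670) + (-1.65×10⁻⁶)/(0.577)] = -2.33×10⁵ V.

-2.33×10⁵ V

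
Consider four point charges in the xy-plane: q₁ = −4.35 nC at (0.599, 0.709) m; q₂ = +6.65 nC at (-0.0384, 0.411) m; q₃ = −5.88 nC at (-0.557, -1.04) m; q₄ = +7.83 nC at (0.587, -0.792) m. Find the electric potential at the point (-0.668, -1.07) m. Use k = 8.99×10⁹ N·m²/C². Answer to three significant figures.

-386 V

Electric potential is a scalar, so the contributions from each charge add algebraically: V = Σ kqᵢ/rᵢ.
Distances from the field point to each charge: r₁ = 2.18 m, r₂ = 1.61 m, r₃ = 0.115 m, r₄ = 1.29 m.
V = k[(-4.35×10⁻⁹)/(2.18) + (6.65×10⁻⁹)/(1.61) + (-5.88×10⁻⁹)/(0.115) + (7.83×10⁻⁹)/(1.29)] = -386 V.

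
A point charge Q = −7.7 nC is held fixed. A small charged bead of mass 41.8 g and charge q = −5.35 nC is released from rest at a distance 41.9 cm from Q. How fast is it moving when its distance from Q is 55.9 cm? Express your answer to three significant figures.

Only the electrostatic force acts, so mechanical energy is conserved: ½mv² = U₁ − U₂ = kQq(1/r₁ − 1/r₂).
U₁ − U₂ = (8.99×10⁹ N·m²/C²)(-7.70×10⁻⁹ C)(-5.35×10⁻⁹ C)(1/0.419 − 1/0.559) = 2.21×10⁻⁷ J.
v = √(2·2.21×10⁻⁷/0.0418) = 3.25×10⁻³ m/s.

3.25×10⁻³ m/s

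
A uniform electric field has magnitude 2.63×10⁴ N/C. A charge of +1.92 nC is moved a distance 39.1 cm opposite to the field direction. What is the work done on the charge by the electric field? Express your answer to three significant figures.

-1.97×10⁻⁵ J

The potential change for a displacement 39.1 cm opposite to the field direction is ΔV = +Ed = 1.03×10⁴ V.
W_field = −qΔV = -1.97×10⁻⁵ J.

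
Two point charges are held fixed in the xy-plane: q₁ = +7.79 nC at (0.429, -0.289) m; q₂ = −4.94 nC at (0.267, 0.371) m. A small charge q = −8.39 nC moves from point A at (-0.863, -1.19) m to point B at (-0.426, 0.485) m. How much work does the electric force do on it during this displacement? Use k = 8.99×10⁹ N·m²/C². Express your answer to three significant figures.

-2.01×10⁻⁷ J

The work done by the electric force is W_field = −ΔU = −q(V_B − V_A) = q(V_A − V_B).
At A: distances to the source charges are 1.58 m, 1.93 m; V_A = Σ kqᵢ/rᵢ = 21.4 V.
At B: distances to the source charges are 1.15 m, 0.702 m; V_B = Σ kqᵢ/rᵢ = -2.51 V.
ΔV = V_B − V_A = -23.9 V.
W_field = −qΔV = −(-8.39×10⁻⁹ C)(-23.9 V) = -2.01×10⁻⁷ J.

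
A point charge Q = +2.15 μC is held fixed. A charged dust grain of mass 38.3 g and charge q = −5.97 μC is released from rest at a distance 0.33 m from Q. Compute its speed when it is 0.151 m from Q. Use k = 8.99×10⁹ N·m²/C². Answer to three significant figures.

4.65 m/s

Only the electrostatic force acts, so mechanical energy is conserved: ½mv² = U₁ − U₂ = kQq(1/r₁ − 1/r₂).
U₁ − U₂ = (8.99×10⁹ N·m²/C²)(2.15×10⁻⁶ C)(-5.97×10⁻⁶ C)(1/0.330 − 1/0.151) = 0.415 J.
v = √(2·0.415/0.0383) = 4.65 m/s.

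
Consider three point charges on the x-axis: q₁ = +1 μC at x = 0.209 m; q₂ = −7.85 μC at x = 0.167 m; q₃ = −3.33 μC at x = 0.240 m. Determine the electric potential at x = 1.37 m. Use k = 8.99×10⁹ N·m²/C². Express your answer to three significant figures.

-7.74×10⁴ V

The total potential is the scalar sum of each charge's contribution, V = Σ kqᵢ/rᵢ.
Distances from the field point to each charge: r₁ = 1.16 m, r₂ = 1.20 m, r₃ = 1.13 m.
V = k[(1.00×10⁻⁶)/(1.16) + (-7.85×10⁻⁶)/(1.20) + (-3.33×10⁻⁶)/(1.13)] = -7.74×10⁴ V.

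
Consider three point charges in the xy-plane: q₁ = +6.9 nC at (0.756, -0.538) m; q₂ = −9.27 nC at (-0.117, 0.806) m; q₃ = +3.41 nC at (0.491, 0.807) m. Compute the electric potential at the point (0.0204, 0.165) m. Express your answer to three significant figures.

-27.6 V

The total potential is the scalar sum of each charge's contribution, V = Σ kqᵢ/rᵢ.
Distances from the field point to each charge: r₁ = 1.02 m, r₂ = 0.656 m, r₃ = 0.796 m.
V = k[(6.90×10⁻⁹)/(1.02) + (-9.27×10⁻⁹)/(0.656) + (3.41×10⁻⁹)/(0.796)] = -27.6 V.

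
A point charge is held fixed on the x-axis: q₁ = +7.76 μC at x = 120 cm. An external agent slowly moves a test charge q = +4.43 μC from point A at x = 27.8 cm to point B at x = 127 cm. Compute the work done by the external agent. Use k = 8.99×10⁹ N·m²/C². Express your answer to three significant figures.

4.08 J

For quasistatic motion the external work equals the change in potential energy: W_ext = qΔV = q(V_B − V_A).
At A: distance to the source charge is 0.922 m; V_A = kq₁/r = 7.57×10⁴ V.
At B: distance to the source charge is 0.0700 m; V_B = kq₁/r = 9.97×10⁵ V.
ΔV = V_B − V_A = 9.21×10⁵ V.
W_ext = qΔV = (4.43×10⁻⁶ C)(9.21×10⁵ V) = 4.08 J.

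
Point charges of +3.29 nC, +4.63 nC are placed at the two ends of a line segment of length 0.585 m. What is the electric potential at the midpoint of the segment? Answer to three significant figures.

The total potential is the scalar sum of each charge's contribution, V = Σ kqᵢ/rᵢ.
Each charge is 0.292 m from the midpoint.
V = k[(3.29×10⁻⁹)/(0.292) + (4.63×10⁻⁹)/(0.292)] = 243 V.

243 V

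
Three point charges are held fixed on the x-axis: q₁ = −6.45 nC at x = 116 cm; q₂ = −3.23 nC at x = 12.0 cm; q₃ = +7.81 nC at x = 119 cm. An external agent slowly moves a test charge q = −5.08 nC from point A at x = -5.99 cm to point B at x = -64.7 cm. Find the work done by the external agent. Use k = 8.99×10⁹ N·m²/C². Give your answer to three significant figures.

-6.15×10⁻⁷ J

For quasistatic motion the external work equals the change in potential energy: W_ext = qΔV = q(V_B − V_A).
At A: distances to the source charges are 1.22 m, 0.180 m, 1.25 m; V_A = Σ kqᵢ/rᵢ = -153 V.
At B: distances to the source charges are 1.81 m, 0.767 m, 1.84 m; V_B = Σ kqᵢ/rᵢ = -31.7 V.
ΔV = V_B − V_A = 121 V.
W_ext = qΔV = (-5.08×10⁻⁹ C)(121 V) = -6.15×10⁻⁷ J.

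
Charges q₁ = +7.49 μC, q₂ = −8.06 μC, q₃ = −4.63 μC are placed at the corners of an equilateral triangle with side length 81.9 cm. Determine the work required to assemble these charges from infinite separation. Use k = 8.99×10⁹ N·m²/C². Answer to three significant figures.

The assembly work is the sum of pairwise potential energies, U = Σ_{i<j} kqᵢqⱼ/rᵢⱼ.
All three pair separations equal the side length, 0.819 m.
U = (-0.663) + (-0.381) + (0.410) = -0.634 J.

-0.634 J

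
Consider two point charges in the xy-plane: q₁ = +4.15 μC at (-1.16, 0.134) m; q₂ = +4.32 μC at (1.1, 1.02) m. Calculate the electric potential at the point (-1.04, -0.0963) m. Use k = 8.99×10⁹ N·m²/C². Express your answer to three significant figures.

The total potential is the scalar sum of each charge's contribution, V = Σ kqᵢ/rᵢ.
Distances from the field point to each charge: r₁ = 0.260 m, r₂ = 2.41 m.
V = k[(4.15×10⁻⁶)/(0.260) + (4.32×10⁻⁶)/(2.41)] = 1.60×10⁵ V.

1.60×10⁵ V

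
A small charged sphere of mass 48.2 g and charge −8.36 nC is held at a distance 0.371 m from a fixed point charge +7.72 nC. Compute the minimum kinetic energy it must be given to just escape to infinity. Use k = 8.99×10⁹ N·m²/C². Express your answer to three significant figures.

1.56×10⁻⁶ J

To just escape, total mechanical energy must reach zero at infinity: ½mv²_min + U = 0, so ½mv²_min = −U = |kQq|/r.
|U| = |kQq|/r = (8.99×10⁹ N·m²/C²)(7.72×10⁻⁹)(8.36×10⁻⁹)/(0.371) = 1.56×10⁻⁶ J.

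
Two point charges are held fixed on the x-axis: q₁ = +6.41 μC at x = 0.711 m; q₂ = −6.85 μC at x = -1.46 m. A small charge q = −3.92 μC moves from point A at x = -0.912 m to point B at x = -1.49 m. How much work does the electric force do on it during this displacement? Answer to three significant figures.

The work done by the electric force is W_field = −ΔU = −q(V_B − V_A) = q(V_A − V_B).
At A: distances to the source charges are 1.62 m, 0.548 m; V_A = Σ kqᵢ/rᵢ = -7.69×10⁴ V.
At B: distances to the source charges are 2.20 m, 0.0300 m; V_B = Σ kqᵢ/rᵢ = -2.03×10⁶ V.
ΔV = V_B − V_A = -1.95×10⁶ V.
W_field = −qΔV = −(-3.92×10⁻⁶ C)(-1.95×10⁶ V) = -7.64 J.

-7.64 J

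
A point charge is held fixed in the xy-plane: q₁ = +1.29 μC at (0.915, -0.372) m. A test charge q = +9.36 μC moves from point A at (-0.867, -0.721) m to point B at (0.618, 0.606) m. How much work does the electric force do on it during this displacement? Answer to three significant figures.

The work done by the electric force is W_field = −ΔU = −q(V_B − V_A) = q(V_A − V_B).
At A: distance to the source charge is 1.82 m; V_A = kq₁/r = 6390 V.
At B: distance to the source charge is 1.02 m; V_B = kq₁/r = 1.13×10⁴ V.
ΔV = V_B − V_A = 4960 V.
W_field = −qΔV = −(9.36×10⁻⁶ C)(4960 V) = -0.0464 J.

-0.0464 J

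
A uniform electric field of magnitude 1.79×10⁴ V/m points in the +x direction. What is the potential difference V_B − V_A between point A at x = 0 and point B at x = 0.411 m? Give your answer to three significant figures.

In a uniform field, potential decreases in the direction of E: V_B − V_A = −E·Δx.
V_B − V_A = −(1.79×10⁴ V/m)(0.411 m) = -7360 V.

-7360 V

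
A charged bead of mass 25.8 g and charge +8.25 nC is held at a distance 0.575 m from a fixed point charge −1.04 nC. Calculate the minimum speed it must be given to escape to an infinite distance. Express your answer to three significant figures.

To just escape, total mechanical energy must reach zero at infinity: ½mv²_min + U = 0, so ½mv²_min = −U = |kQq|/r.
|U| = |kQq|/r = (8.99×10⁹ N·m²/C²)(1.04×10⁻⁹)(8.25×10⁻⁹)/(0.575) = 1.34×10⁻⁷ J.
v_min = √(2|U|/m) = √(2·1.34×10⁻⁷/0.0258) = 3.22×10⁻³ m/s.

3.22×10⁻³ m/s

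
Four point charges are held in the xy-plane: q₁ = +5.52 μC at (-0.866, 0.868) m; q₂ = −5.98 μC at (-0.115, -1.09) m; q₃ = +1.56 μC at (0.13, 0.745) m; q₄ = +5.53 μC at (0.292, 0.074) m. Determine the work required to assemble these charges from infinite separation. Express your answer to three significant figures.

The assembly work is the sum of pairwise potential energies, U = Σ_{i<j} kqᵢqⱼ/rᵢⱼ.
Pair separations: r₁₂ = 2.10 m, r₁₃ = 1.00 m, r₁₄ = 1.40 m, r₂₃ = 1.85 m, r₂₄ = 1.23 m, r₃₄ = 0.690 m.
Summing all 6 pair terms gives U = -0.0430 J.

-0.0430 J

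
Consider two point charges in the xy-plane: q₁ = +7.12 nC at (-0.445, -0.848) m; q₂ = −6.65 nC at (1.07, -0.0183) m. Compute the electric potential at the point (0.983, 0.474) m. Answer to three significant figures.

Electric potential is a scalar, so the contributions from each charge add algebraically: V = Σ kqᵢ/rᵢ.
Distances from the field point to each charge: r₁ = 1.95 m, r₂ = 0.500 m.
V = k[(7.12×10⁻⁹)/(1.95) + (-6.65×10⁻⁹)/(0.500)] = -86.7 V.

-86.7 V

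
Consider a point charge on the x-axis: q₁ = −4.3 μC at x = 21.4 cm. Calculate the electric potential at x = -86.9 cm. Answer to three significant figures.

-3.57×10⁴ V

Electric potential is a scalar, so the contributions from each charge add algebraically: V = Σ kqᵢ/rᵢ.
V = k[(-4.30×10⁻⁶)/(1.08)] = -3.57×10⁴ V.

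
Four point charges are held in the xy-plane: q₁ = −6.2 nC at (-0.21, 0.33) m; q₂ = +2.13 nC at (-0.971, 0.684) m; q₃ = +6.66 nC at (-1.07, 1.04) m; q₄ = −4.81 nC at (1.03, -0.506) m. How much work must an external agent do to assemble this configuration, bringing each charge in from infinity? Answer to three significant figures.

-9.99×10⁻⁸ J

The assembly work is the sum of pairwise potential energies, U = Σ_{i<j} kqᵢqⱼ/rᵢⱼ.
Pair separations: r₁₂ = 0.839 m, r₁₃ = 1.12 m, r₁₄ = 1.50 m, r₂₃ = 0.370 m, r₂₄ = 2.33 m, r₃₄ = 2.61 m.
Summing all 6 pair terms gives U = -9.99×10⁻⁸ J.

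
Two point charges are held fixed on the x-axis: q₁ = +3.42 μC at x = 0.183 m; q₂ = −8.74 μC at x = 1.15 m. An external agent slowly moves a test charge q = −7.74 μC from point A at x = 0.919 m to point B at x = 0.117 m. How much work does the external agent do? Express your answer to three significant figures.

For quasistatic motion the external work equals the change in potential energy: W_ext = qΔV = q(V_B − V_A).
At A: distances to the source charges are 0.736 m, 0.231 m; V_A = Σ kqᵢ/rᵢ = -2.98×10⁵ V.
At B: distances to the source charges are 0.0660 m, 1.03 m; V_B = Σ kqᵢ/rᵢ = 3.90×10⁵ V.
ΔV = V_B − V_A = 6.88×10⁵ V.
W_ext = qΔV = (-7.74×10⁻⁶ C)(6.88×10⁵ V) = -5.33 J.

-5.33 J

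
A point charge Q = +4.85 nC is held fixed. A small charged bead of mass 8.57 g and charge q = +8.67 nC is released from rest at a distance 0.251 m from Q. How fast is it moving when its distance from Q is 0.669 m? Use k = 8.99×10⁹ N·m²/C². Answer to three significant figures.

0.0148 m/s

Only the electrostatic force acts, so mechanical energy is conserved: ½mv² = U₁ − U₂ = kQq(1/r₁ − 1/r₂).
U₁ − U₂ = (8.99×10⁹ N·m²/C²)(4.85×10⁻⁹ C)(8.67×10⁻⁹ C)(1/0.251 − 1/0.669) = 9.41×10⁻⁷ J.
v = √(2·9.41×10⁻⁷/8.57×10⁻³) = 0.0148 m/s.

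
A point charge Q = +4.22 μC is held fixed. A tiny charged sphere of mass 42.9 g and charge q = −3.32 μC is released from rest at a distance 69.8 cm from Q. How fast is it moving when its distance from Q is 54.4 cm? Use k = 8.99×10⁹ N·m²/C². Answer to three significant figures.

1.54 m/s

Only the electrostatic force acts, so mechanical energy is conserved: ½mv² = U₁ − U₂ = kQq(1/r₁ − 1/r₂).
U₁ − U₂ = (8.99×10⁹ N·m²/C²)(4.22×10⁻⁶ C)(-3.32×10⁻⁶ C)(1/0.698 − 1/0.544) = 0.0511 J.
v = √(2·0.0511/0.0429) = 1.54 m/s.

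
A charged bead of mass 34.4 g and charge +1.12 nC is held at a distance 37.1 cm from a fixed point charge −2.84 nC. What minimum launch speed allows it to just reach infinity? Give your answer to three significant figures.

2.12×10⁻³ m/s

To just escape, total mechanical energy must reach zero at infinity: ½mv²_min + U = 0, so ½mv²_min = −U = |kQq|/r.
|U| = |kQq|/r = (8.99×10⁹ N·m²/C²)(2.84×10⁻⁹)(1.12×10⁻⁹)/(0.371) = 7.71×10⁻⁸ J.
v_min = √(2|U|/m) = √(2·7.71×10⁻⁸/0.0344) = 2.12×10⁻³ m/s.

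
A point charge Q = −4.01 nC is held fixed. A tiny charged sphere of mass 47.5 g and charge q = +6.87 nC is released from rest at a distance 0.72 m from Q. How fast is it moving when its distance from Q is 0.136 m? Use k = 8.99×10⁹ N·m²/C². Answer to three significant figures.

7.89×10⁻³ m/s

Only the electrostatic force acts, so mechanical energy is conserved: ½mv² = U₁ − U₂ = kQq(1/r₁ − 1/r₂).
U₁ − U₂ = (8.99×10⁹ N·m²/C²)(-4.01×10⁻⁹ C)(6.87×10⁻⁹ C)(1/0.720 − 1/0.136) = 1.48×10⁻⁶ J.
v = √(2·1.48×10⁻⁶/0.0475) = 7.89×10⁻³ m/s.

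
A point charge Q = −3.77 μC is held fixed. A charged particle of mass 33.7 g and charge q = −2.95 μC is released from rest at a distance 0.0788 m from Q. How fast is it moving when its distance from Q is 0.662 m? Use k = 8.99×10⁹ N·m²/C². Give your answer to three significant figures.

8.14 m/s

Only the electrostatic force acts, so mechanical energy is conserved: ½mv² = U₁ − U₂ = kQq(1/r₁ − 1/r₂).
U₁ − U₂ = (8.99×10⁹ N·m²/C²)(-3.77×10⁻⁶ C)(-2.95×10⁻⁶ C)(1/0.0788 − 1/0.662) = 1.12 J.
v = √(2·1.12/0.0337) = 8.14 m/s.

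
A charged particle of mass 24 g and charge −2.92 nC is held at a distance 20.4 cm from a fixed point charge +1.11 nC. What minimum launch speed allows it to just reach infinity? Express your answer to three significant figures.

3.45×10⁻³ m/s

To just escape, total mechanical energy must reach zero at infinity: ½mv²_min + U = 0, so ½mv²_min = −U = |kQq|/r.
|U| = |kQq|/r = (8.99×10⁹ N·m²/C²)(1.11×10⁻⁹)(2.92×10⁻⁹)/(0.204) = 1.43×10⁻⁷ J.
v_min = √(2|U|/m) = √(2·1.43×10⁻⁷/0.0240) = 3.45×10⁻³ m/s.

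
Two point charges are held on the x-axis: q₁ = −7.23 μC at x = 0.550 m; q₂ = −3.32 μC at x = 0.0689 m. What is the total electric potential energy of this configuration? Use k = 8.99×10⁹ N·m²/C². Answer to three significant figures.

The assembly work is the sum of pairwise potential energies, U = Σ_{i<j} kqᵢqⱼ/rᵢⱼ.
Pair separations: r₁₂ = 0.481 m.
U = (0.449) = 0.449 J.

0.449 J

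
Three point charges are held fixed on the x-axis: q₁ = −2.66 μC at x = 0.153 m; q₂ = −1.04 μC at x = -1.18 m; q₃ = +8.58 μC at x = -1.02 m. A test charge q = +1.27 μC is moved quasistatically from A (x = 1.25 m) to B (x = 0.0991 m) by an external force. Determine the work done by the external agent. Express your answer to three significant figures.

-0.496 J

For quasistatic motion the external work equals the change in potential energy: W_ext = qΔV = q(V_B − V_A).
At A: distances to the source charges are 1.10 m, 2.43 m, 2.27 m; V_A = Σ kqᵢ/rᵢ = 8330 V.
At B: distances to the source charges are 0.0539 m, 1.28 m, 1.12 m; V_B = Σ kqᵢ/rᵢ = -3.82×10⁵ V.
ΔV = V_B − V_A = -3.90×10⁵ V.
W_ext = qΔV = (1.27×10⁻⁶ C)(-3.90×10⁵ V) = -0.496 J.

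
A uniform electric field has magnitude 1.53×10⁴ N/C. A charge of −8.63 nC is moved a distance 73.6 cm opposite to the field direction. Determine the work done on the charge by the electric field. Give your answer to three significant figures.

The potential change for a displacement 73.6 cm opposite to the field direction is ΔV = +Ed = 1.13×10⁴ V.
W_field = −qΔV = 9.72×10⁻⁵ J.

9.72×10⁻⁵ J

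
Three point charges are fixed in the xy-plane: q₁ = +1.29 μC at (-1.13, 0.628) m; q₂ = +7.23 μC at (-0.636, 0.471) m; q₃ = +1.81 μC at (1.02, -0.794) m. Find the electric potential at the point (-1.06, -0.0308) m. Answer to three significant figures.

1.24×10⁵ V

The total potential is the scalar sum of each charge's contribution, V = Σ kqᵢ/rᵢ.
Distances from the field point to each charge: r₁ = 0.663 m, r₂ = 0.657 m, r₃ = 2.22 m.
V = k[(1.29×10⁻⁶)/(0.663) + (7.23×10⁻⁶)/(0.657) + (1.81×10⁻⁶)/(2.22)] = 1.24×10⁵ V.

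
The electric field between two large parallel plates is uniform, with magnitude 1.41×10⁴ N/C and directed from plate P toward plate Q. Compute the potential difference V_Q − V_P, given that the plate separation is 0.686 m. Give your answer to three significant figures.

In a uniform field, potential decreases in the direction of E: ΔV = −E·d for a displacement d parallel to E.
Going from P to Q is a displacement of 0.686 m along the field, so V_Q − V_P = −Ed = -9670 V.

-9670 V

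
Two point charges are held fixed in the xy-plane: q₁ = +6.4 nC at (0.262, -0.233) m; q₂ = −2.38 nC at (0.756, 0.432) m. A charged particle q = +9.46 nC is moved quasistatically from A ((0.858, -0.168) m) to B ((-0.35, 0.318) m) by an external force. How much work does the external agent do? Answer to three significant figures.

For quasistatic motion the external work equals the change in potential energy: W_ext = qΔV = q(V_B − V_A).
At A: distances to the source charges are 0.600 m, 0.609 m; V_A = Σ kqᵢ/rᵢ = 60.8 V.
At B: distances to the source charges are 0.823 m, 1.11 m; V_B = Σ kqᵢ/rᵢ = 50.6 V.
ΔV = V_B − V_A = -10.2 V.
W_ext = qΔV = (9.46×10⁻⁹ C)(-10.2 V) = -9.64×10⁻⁸ J.

-9.64×10⁻⁸ J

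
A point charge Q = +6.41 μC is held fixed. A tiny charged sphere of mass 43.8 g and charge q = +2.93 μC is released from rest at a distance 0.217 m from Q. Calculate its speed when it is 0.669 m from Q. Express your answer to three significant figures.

Only the electrostatic force acts, so mechanical energy is conserved: ½mv² = U₁ − U₂ = kQq(1/r₁ − 1/r₂).
U₁ − U₂ = (8.99×10⁹ N·m²/C²)(6.41×10⁻⁶ C)(2.93×10⁻⁶ C)(1/0.217 − 1/0.669) = 0.526 J.
v = √(2·0.526/0.0438) = 4.90 m/s.

4.90 m/s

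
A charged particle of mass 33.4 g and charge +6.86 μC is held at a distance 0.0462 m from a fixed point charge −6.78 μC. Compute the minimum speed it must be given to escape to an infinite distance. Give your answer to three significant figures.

23.3 m/s

To just escape, total mechanical energy must reach zero at infinity: ½mv²_min + U = 0, so ½mv²_min = −U = |kQq|/r.
|U| = |kQq|/r = (8.99×10⁹ N·m²/C²)(6.78×10⁻⁶)(6.86×10⁻⁶)/(0.0462) = 9.05 J.
v_min = √(2|U|/m) = √(2·9.05/0.0334) = 23.3 m/s.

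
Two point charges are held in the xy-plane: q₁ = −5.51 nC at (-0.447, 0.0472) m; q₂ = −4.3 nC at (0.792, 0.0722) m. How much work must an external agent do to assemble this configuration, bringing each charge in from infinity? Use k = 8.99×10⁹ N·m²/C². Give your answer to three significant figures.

The work to assemble the configuration equals its total potential energy, U = Σ kqᵢqⱼ/rᵢⱼ over all pairs.
Pair separations: r₁₂ = 1.24 m.
U = (1.72×10⁻⁷) = 1.72×10⁻⁷ J.

1.72×10⁻⁷ J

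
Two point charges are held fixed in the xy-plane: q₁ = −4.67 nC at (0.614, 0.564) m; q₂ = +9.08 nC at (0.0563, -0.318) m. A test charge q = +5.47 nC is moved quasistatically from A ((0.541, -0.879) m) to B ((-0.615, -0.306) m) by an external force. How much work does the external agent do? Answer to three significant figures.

6.92×10⁻⁸ J

For quasistatic motion the external work equals the change in potential energy: W_ext = qΔV = q(V_B − V_A).
At A: distances to the source charges are 1.44 m, 0.741 m; V_A = Σ kqᵢ/rᵢ = 81.0 V.
At B: distances to the source charges are 1.51 m, 0.671 m; V_B = Σ kqᵢ/rᵢ = 93.7 V.
ΔV = V_B − V_A = 12.7 V.
W_ext = qΔV = (5.47×10⁻⁹ C)(12.7 V) = 6.92×10⁻⁸ J.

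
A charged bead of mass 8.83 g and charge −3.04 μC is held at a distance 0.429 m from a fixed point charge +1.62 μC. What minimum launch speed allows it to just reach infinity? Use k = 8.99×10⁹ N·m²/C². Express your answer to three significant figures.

4.83 m/s

To just escape, total mechanical energy must reach zero at infinity: ½mv²_min + U = 0, so ½mv²_min = −U = |kQq|/r.
|U| = |kQq|/r = (8.99×10⁹ N·m²/C²)(1.62×10⁻⁶)(3.04×10⁻⁶)/(0.429) = 0.103 J.
v_min = √(2|U|/m) = √(2·0.103/8.83×10⁻³) = 4.83 m/s.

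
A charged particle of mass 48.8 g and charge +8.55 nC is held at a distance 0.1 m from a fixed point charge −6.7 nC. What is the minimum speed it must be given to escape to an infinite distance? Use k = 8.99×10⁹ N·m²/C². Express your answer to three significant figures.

To just escape, total mechanical energy must reach zero at infinity: ½mv²_min + U = 0, so ½mv²_min = −U = |kQq|/r.
|U| = |kQq|/r = (8.99×10⁹ N·m²/C²)(6.70×10⁻⁹)(8.55×10⁻⁹)/(0.100) = 5.15×10⁻⁶ J.
v_min = √(2|U|/m) = √(2·5.15×10⁻⁶/0.0488) = 0.0145 m/s.

0.0145 m/s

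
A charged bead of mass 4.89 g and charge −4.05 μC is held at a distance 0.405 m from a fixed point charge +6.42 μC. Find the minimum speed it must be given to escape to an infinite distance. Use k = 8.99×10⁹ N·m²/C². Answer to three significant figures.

15.4 m/s

To just escape, total mechanical energy must reach zero at infinity: ½mv²_min + U = 0, so ½mv²_min = −U = |kQq|/r.
|U| = |kQq|/r = (8.99×10⁹ N·m²/C²)(6.42×10⁻⁶)(4.05×10⁻⁶)/(0.405) = 0.577 J.
v_min = √(2|U|/m) = √(2·0.577/4.89×10⁻³) = 15.4 m/s.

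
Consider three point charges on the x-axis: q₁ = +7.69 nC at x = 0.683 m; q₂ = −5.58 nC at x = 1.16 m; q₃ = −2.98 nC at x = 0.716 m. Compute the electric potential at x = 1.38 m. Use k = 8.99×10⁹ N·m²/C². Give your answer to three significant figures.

-169 V

Electric potential is a scalar, so the contributions from each charge add algebraically: V = Σ kqᵢ/rᵢ.
Distances from the field point to each charge: r₁ = 0.697 m, r₂ = 0.220 m, r₃ = 0.664 m.
V = k[(7.69×10⁻⁹)/(0.697) + (-5.58×10⁻⁹)/(0.220) + (-2.98×10⁻⁹)/(0.664)] = -169 V.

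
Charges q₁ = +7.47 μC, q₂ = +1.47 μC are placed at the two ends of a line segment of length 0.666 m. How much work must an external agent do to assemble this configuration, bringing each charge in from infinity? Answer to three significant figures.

0.148 J

The work to assemble the configuration equals its total potential energy, U = Σ kqᵢqⱼ/rᵢⱼ over all pairs.
The separation is r = 0.666 m.
U = (0.148) = 0.148 J.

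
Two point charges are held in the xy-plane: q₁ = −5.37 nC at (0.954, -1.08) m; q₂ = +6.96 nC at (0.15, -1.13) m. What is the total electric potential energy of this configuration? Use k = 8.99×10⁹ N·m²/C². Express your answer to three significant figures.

-4.17×10⁻⁷ J

The work to assemble the configuration equals its total potential energy, U = Σ kqᵢqⱼ/rᵢⱼ over all pairs.
Pair separations: r₁₂ = 0.806 m.
U = (-4.17×10⁻⁷) = -4.17×10⁻⁷ J.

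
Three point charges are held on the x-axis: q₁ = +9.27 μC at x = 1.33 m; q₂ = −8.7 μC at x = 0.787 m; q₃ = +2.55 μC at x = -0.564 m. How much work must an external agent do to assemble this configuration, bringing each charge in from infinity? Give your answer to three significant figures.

The assembly work is the sum of pairwise potential energies, U = Σ_{i<j} kqᵢqⱼ/rᵢⱼ.
Pair separations: r₁₂ = 0.543 m, r₁₃ = 1.89 m, r₂₃ = 1.35 m.
U = (-1.34) + (0.112) + (-0.148) = -1.37 J.

-1.37 J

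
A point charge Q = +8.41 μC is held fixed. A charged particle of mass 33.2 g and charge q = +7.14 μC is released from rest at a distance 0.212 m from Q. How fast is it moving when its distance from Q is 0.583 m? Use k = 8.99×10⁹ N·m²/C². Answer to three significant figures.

9.88 m/s

Only the electrostatic force acts, so mechanical energy is conserved: ½mv² = U₁ − U₂ = kQq(1/r₁ − 1/r₂).
U₁ − U₂ = (8.99×10⁹ N·m²/C²)(8.41×10⁻⁶ C)(7.14×10⁻⁶ C)(1/0.212 − 1/0.583) = 1.62 J.
v = √(2·1.62/0.0332) = 9.88 m/s.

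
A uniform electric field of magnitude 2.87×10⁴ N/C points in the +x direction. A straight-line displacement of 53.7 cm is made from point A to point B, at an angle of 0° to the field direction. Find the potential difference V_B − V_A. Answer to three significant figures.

-1.54×10⁴ V

Only the component of displacement along E changes the potential: ΔV = −E·d·cosθ.
ΔV = −(2.87×10⁴ V/m)(0.537 m)cos0° = -1.54×10⁴ V.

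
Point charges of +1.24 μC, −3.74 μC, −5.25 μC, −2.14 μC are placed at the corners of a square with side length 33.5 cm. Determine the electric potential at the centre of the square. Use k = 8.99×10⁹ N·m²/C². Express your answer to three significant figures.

-3.75×10⁵ V

The total potential is the scalar sum of each charge's contribution, V = Σ kqᵢ/rᵢ.
The distance from each corner to the centre is a√2/2 = 0.237 m.
V = k[(1.24×10⁻⁶)/(0.237) + (-3.74×10⁻⁶)/(0.237) + (-5.25×10⁻⁶)/(0.237) + (-2.14×10⁻⁶)/(0.237)] = -3.75×10⁵ V.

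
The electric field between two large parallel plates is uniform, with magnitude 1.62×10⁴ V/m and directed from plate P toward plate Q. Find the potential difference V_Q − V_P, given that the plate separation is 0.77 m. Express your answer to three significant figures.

-1.25×10⁴ V

In a uniform field, potential decreases in the direction of E: ΔV = −E·d for a displacement d parallel to E.
Going from P to Q is a displacement of 0.77 m along the field, so V_Q − V_P = −Ed = -1.25×10⁴ V.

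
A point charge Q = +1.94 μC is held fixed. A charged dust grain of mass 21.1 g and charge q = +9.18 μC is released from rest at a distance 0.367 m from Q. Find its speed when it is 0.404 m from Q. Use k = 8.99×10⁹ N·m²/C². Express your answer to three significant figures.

Only the electrostatic force acts, so mechanical energy is conserved: ½mv² = U₁ − U₂ = kQq(1/r₁ − 1/r₂).
U₁ − U₂ = (8.99×10⁹ N·m²/C²)(1.94×10⁻⁶ C)(9.18×10⁻⁶ C)(1/0.367 − 1/0.404) = 0.0400 J.
v = √(2·0.0400/0.0211) = 1.95 m/s.

1.95 m/s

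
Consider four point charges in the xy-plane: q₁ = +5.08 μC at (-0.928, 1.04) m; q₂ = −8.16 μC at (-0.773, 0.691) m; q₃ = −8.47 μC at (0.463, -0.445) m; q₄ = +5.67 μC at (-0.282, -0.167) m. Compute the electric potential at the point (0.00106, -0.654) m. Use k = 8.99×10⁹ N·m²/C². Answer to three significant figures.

Electric potential is a scalar, so the contributions from each charge add algebraically: V = Σ kqᵢ/rᵢ.
Distances from the field point to each charge: r₁ = 1.93 m, r₂ = 1.55 m, r₃ = 0.507 m, r₄ = 0.563 m.
V = k[(5.08×10⁻⁶)/(1.93) + (-8.16×10⁻⁶)/(1.55) + (-8.47×10⁻⁶)/(0.507) + (5.67×10⁻⁶)/(0.563)] = -8.33×10⁴ V.

-8.33×10⁴ V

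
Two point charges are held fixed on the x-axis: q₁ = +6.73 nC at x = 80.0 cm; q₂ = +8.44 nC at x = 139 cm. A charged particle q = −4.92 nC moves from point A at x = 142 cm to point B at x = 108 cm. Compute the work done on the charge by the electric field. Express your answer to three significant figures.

-1.07×10⁻⁵ J

The work done by the electric force is W_field = −ΔU = −q(V_B − V_A) = q(V_A − V_B).
At A: distances to the source charges are 0.620 m, 0.0300 m; V_A = Σ kqᵢ/rᵢ = 2630 V.
At B: distances to the source charges are 0.280 m, 0.310 m; V_B = Σ kqᵢ/rᵢ = 461 V.
ΔV = V_B − V_A = -2170 V.
W_field = −qΔV = −(-4.92×10⁻⁹ C)(-2170 V) = -1.07×10⁻⁵ J.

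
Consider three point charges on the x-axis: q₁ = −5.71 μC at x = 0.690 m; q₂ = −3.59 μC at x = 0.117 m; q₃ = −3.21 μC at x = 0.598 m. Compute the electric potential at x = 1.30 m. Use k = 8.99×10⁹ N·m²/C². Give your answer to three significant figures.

-1.53×10⁵ V

The total potential is the scalar sum of each charge's contribution, V = Σ kqᵢ/rᵢ.
Distances from the field point to each charge: r₁ = 0.610 m, r₂ = 1.18 m, r₃ = 0.702 m.
V = k[(-5.71×10⁻⁶)/(0.610) + (-3.59×10⁻⁶)/(1.18) + (-3.21×10⁻⁶)/(0.702)] = -1.53×10⁵ V.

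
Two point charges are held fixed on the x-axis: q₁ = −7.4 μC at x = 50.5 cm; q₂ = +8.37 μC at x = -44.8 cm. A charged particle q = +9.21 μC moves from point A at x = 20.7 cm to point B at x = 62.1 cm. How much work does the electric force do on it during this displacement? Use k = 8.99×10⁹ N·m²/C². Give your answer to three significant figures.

3.64 J

The work done by the electric force is W_field = −ΔU = −q(V_B − V_A) = q(V_A − V_B).
At A: distances to the source charges are 0.298 m, 0.655 m; V_A = Σ kqᵢ/rᵢ = -1.08×10⁵ V.
At B: distances to the source charges are 0.116 m, 1.07 m; V_B = Σ kqᵢ/rᵢ = -5.03×10⁵ V.
ΔV = V_B − V_A = -3.95×10⁵ V.
W_field = −qΔV = −(9.21×10⁻⁶ C)(-3.95×10⁵ V) = 3.64 J.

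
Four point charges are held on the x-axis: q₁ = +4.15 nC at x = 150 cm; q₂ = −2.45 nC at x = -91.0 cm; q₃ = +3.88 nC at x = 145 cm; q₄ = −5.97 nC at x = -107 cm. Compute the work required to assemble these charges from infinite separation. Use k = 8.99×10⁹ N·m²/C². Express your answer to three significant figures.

3.47×10⁻⁶ J

The assembly work is the sum of pairwise potential energies, U = Σ_{i<j} kqᵢqⱼ/rᵢⱼ.
Pair separations: r₁₂ = 2.41 m, r₁₃ = 0.0500 m, r₁₄ = 2.57 m, r₂₃ = 2.36 m, r₂₄ = 0.160 m, r₃₄ = 2.52 m.
Summing all 6 pair terms gives U = 3.47×10⁻⁶ J.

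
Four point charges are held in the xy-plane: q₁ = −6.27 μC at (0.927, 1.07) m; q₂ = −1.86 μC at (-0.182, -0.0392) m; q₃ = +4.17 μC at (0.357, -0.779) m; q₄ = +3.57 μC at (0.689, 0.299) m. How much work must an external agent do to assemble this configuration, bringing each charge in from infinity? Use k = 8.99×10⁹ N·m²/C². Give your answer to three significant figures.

The work to assemble the configuration equals its total potential energy, U = Σ kqᵢqⱼ/rᵢⱼ over all pairs.
Pair separations: r₁₂ = 1.57 m, r₁₃ = 1.93 m, r₁₄ = 0.807 m, r₂₃ = 0.915 m, r₂₄ = 0.934 m, r₃₄ = 1.13 m.
Summing all 6 pair terms gives U = -0.325 J.

-0.325 J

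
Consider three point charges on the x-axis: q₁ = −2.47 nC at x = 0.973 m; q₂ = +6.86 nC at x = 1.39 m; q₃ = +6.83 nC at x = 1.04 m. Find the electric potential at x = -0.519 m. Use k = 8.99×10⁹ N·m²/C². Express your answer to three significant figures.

56.8 V

Electric potential is a scalar, so the contributions from each charge add algebraically: V = Σ kqᵢ/rᵢ.
Distances from the field point to each charge: r₁ = 1.49 m, r₂ = 1.91 m, r₃ = 1.56 m.
V = k[(-2.47×10⁻⁹)/(1.49) + (6.86×10⁻⁹)/(1.91) + (6.83×10⁻⁹)/(1.56)] = 56.8 V.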